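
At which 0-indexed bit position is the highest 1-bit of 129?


0b10000001. Highest set bit at position 7

7


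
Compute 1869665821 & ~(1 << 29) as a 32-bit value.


1869665821 & ~(1 << 29) = 1332794909

1332794909


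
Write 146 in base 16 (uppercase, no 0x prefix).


146 = 92 hex

92


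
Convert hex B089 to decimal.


B089 hex = 45193 decimal

45193


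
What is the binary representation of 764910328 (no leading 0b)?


764910328 = 101101100101111001101011111000 in binary

101101100101111001101011111000


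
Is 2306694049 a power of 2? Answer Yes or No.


0b10001001011111010101101110100001. Multiple bits set => No

No


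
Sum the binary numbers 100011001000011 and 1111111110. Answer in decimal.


100011001000011 + 1111111110 = 100101001000001 = 19009

19009


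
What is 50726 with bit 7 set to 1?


50726 | (1 << 7) = 50726 | 128 = 50854

50854


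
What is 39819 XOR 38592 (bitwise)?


0b1001101110001011 ^ 0b1001011011000000 = 0b110101001011 = 3403

3403


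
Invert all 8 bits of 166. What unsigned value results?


166 ^ 255 = 89

89


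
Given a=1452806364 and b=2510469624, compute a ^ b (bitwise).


1452806364 ^ 2510469624 = 3275401508

3275401508


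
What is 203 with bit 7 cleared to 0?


203 & ~(1 << 7) = 75

75


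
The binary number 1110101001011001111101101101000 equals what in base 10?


1110101001011001111101101101000 in decimal = 1965882216

1965882216


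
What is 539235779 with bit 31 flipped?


539235779 ^ (1 << 31) = 539235779 ^ 2147483648 = 2686719427

2686719427


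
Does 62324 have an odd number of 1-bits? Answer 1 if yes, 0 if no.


0b1111001101110100 has 10 ones => parity 0

0


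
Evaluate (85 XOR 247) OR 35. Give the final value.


Step 1: 85 ^ 247 = 162
Step 2: 162 | 35 = 163

163


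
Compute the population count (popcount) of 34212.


0b1000010110100100 has 6 set bits

6


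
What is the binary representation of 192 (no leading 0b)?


192 = 11000000 in binary

11000000


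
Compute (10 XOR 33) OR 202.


Step 1: 10 ^ 33 = 43
Step 2: 43 | 202 = 235

235


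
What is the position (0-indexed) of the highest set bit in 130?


0b10000010. Highest set bit at position 7

7


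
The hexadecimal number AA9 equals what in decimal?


AA9 hex = 2729 decimal

2729


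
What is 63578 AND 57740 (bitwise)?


0b1111100001011010 & 0b1110000110001100 = 0b1110000000001000 = 57352

57352


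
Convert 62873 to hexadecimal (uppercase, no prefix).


62873 = F599 hex

F599


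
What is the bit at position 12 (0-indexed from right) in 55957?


0b1101101010010101, position 12 = 1

1


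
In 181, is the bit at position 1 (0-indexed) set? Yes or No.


0b10110101, bit 1 = 0. No

No


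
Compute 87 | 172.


0b1010111 | 0b10101100 = 0b11111111 = 255

255


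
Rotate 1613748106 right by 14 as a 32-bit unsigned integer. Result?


Rotate 0b1100000001011111101011110001010 right by 14 (32-bit) = 0b1011110001010011000000010111111 = 1579778239

1579778239


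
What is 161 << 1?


0b10100001 << 1 = 0b101000010 = 322

322


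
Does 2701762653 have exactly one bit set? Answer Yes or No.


0b10100001000010011010000001011101. Multiple bits set => No

No


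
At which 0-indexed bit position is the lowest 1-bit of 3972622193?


0b11101100110010010110011101110001. Lowest set bit at position 0

0


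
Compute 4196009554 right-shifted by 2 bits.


0b11111010000110100000011001010010 >> 2 = 0b111110100001101000000110010100 = 1049002388

1049002388


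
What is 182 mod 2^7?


182 & 127 = 54

54


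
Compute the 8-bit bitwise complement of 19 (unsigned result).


~0b10011 = 0b11101100 = 236 (8-bit unsigned)

236


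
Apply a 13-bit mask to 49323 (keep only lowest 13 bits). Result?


49323 & 8191 = 171

171


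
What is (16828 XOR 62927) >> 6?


Step 1: 16828 ^ 62927 = 46195
Step 2: 46195 >> 6 = 721

721


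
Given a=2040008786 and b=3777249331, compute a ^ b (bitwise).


2040008786 ^ 3777249331 = 2562478177

2562478177


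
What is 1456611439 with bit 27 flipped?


1456611439 ^ (1 << 27) = 1456611439 ^ 134217728 = 1590829167

1590829167


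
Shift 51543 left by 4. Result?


0b1100100101010111 << 4 = 0b11001001010101110000 = 824688

824688


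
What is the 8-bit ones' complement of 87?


87 ^ 255 = 168

168


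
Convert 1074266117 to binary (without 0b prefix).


1074266117 = 1000000000010000000000000000101 in binary

1000000000010000000000000000101


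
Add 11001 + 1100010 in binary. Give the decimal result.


11001 + 1100010 = 1111011 = 123

123


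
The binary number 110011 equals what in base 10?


110011 in decimal = 51

51


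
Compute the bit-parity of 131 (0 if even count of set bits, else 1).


0b10000011 has 3 ones => parity 1

1


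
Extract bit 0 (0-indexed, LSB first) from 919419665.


0b110110110011010011101100010001, position 0 = 1

1


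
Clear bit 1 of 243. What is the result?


243 & ~(1 << 1) = 241

241


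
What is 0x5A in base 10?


5A hex = 90 decimal

90


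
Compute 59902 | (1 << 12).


59902 | (1 << 12) = 59902 | 4096 = 63998

63998


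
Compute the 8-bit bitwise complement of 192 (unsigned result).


~0b11000000 = 0b111111 = 63 (8-bit unsigned)

63


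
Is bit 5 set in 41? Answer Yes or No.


0b101001, bit 5 = 1. Yes

Yes


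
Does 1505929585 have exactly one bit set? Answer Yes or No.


0b1011001110000101010100101110001. Multiple bits set => No

No


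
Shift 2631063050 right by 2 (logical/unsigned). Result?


0b10011100110100101101011000001010 >> 2 = 0b100111001101001011010110000010 = 657765762

657765762


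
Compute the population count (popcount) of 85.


0b1010101 has 4 set bits

4


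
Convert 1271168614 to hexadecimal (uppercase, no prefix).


1271168614 = 4BC47E66 hex

4BC47E66


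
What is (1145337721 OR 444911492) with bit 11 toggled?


Step 1: 1145337721 | 444911492 = 1589968893
Step 2: 1589968893 ^ (1 << 11) = 1589968893 ^ 2048 = 1589966845

1589966845


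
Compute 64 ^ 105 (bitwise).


0b1000000 ^ 0b1101001 = 0b101001 = 41

41


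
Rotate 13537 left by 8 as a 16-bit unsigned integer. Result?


Rotate 0b11010011100001 left by 8 (16-bit) = 0b1110000100110100 = 57652

57652


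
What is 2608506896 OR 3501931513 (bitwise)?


0b10011011011110101010100000010000 | 0b11010000101110110011101111111001 = 0b11011011111110111011101111111001 = 3690707961

3690707961


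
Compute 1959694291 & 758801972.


0b1110100110011101000111111010011 & 0b101101001110100110011000110100 = 0b100100000010100000011000010000 = 604636688

604636688


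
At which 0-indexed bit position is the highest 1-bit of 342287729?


0b10100011001101110010101110001. Highest set bit at position 28

28


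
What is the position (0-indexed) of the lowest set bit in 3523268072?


0b11010010000000001100110111101000. Lowest set bit at position 3

3


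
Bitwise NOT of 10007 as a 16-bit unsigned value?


~0b10011100010111 = 0b1101100011101000 = 55528 (16-bit unsigned)

55528


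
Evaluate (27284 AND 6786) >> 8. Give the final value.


Step 1: 27284 & 6786 = 2688
Step 2: 2688 >> 8 = 10

10


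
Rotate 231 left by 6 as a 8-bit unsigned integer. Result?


Rotate 0b11100111 left by 6 (8-bit) = 0b11111001 = 249

249


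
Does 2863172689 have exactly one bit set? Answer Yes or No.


0b10101010101010001000110001010001. Multiple bits set => No

No


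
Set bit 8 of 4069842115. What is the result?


4069842115 | (1 << 8) = 4069842115 | 256 = 4069842371

4069842371


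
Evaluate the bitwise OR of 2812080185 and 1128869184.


0b10100111100111001111000000111001 | 0b1000011010010010010110101000000 = 0b11100111110111011111110101111001 = 3890085241

3890085241


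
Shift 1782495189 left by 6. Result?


0b1101010001111101011011111010101 << 6 = 0b1101010001111101011011111010101000000 = 114079692096

114079692096


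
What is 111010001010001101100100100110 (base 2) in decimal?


111010001010001101100100100110 in decimal = 975755558

975755558


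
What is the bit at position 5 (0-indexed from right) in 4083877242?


0b11110011011010110000010101111010, position 5 = 1

1


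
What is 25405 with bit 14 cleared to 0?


25405 & ~(1 << 14) = 9021

9021


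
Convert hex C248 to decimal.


C248 hex = 49736 decimal

49736


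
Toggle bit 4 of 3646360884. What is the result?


3646360884 ^ (1 << 4) = 3646360884 ^ 16 = 3646360868

3646360868


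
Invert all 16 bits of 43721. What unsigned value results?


43721 ^ 65535 = 21814

21814


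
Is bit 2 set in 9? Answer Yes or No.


0b1001, bit 2 = 0. No

No


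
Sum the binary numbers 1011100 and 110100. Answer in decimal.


1011100 + 110100 = 10010000 = 144

144


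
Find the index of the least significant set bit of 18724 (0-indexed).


0b100100100100100. Lowest set bit at position 2

2


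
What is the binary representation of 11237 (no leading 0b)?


11237 = 10101111100101 in binary

10101111100101


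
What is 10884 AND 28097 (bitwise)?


0b10101010000100 & 0b110110111000001 = 0b10100010000000 = 10368

10368


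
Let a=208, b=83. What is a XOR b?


208 ^ 83 = 131

131


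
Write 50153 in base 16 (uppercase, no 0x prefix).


50153 = C3E9 hex

C3E9


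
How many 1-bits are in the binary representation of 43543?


0b1010101000010111 has 8 set bits

8


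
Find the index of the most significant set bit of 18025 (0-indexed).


0b100011001101001. Highest set bit at position 14

14


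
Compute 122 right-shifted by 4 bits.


0b1111010 >> 4 = 0b111 = 7

7


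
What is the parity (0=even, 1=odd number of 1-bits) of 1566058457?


0b1011101010110000010011111011001 has 17 ones => parity 1

1


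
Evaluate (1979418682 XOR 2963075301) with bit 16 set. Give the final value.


Step 1: 1979418682 ^ 2963075301 = 3311892703
Step 2: 3311892703 | (1 << 16) = 3311892703 | 65536 = 3311892703

3311892703


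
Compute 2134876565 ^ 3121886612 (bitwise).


0b1111111001111111010000110010101 ^ 0b10111010000101000011010110010100 = 0b11000101001010111001010000000001 = 3307967489

3307967489


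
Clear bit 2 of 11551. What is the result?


11551 & ~(1 << 2) = 11547

11547


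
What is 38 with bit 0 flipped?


38 ^ (1 << 0) = 38 ^ 1 = 39

39


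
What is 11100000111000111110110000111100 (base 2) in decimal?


11100000111000111110110000111100 in decimal = 3773033532

3773033532


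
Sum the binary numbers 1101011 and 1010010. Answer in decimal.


1101011 + 1010010 = 10111101 = 189

189


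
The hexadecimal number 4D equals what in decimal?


4D hex = 77 decimal

77


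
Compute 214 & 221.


0b11010110 & 0b11011101 = 0b11010100 = 212

212


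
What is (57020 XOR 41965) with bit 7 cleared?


Step 1: 57020 ^ 41965 = 32081
Step 2: 32081 & ~(1 << 7) = 32081

32081


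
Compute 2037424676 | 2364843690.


0b1111001011100001010001000100100 | 0b10001100111101001010011010101010 = 0b11111101111101001010011010101110 = 4260669102

4260669102


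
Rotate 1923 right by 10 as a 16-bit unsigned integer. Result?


Rotate 0b11110000011 right by 10 (16-bit) = 0b1110000011000001 = 57537

57537


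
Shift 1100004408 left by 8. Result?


0b1000001100100001011110000111000 << 8 = 0b100000110010000101111000011100000000000 = 281601128448

281601128448


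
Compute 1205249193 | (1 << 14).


1205249193 | (1 << 14) = 1205249193 | 16384 = 1205265577

1205265577


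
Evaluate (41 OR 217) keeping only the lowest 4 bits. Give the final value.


Step 1: 41 | 217 = 249
Step 2: 249 & 15 = 9

9


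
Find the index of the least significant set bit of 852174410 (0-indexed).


0b110010110010110010011001001010. Lowest set bit at position 1

1


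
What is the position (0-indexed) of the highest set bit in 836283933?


0b110001110110001010111000011101. Highest set bit at position 29

29


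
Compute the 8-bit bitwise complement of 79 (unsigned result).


~0b1001111 = 0b10110000 = 176 (8-bit unsigned)

176


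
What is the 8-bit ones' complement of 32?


32 ^ 255 = 223

223


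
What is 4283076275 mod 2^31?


4283076275 & 2147483647 = 2135592627

2135592627


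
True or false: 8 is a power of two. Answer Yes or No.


0b1000. Only one bit set => Yes

Yes


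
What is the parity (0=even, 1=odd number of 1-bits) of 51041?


0b1100011101100001 has 8 ones => parity 0

0


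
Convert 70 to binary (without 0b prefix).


70 = 1000110 in binary

1000110


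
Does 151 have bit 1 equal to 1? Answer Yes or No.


0b10010111, bit 1 = 1. Yes

Yes


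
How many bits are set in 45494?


0b1011000110110110 has 9 set bits

9


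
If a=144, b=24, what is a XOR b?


144 ^ 24 = 136

136


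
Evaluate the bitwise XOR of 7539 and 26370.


0b1110101110011 ^ 0b110011100000010 = 0b111101001110001 = 31345

31345


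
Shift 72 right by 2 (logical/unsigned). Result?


0b1001000 >> 2 = 0b10010 = 18

18


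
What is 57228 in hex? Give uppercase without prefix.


57228 = DF8C hex

DF8C


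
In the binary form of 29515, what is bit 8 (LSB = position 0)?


0b111001101001011, position 8 = 1

1


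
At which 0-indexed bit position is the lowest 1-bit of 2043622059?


0b1111001110011110011001010101011. Lowest set bit at position 0

0


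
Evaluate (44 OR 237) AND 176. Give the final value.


Step 1: 44 | 237 = 237
Step 2: 237 & 176 = 160

160


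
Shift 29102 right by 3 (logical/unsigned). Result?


0b111000110101110 >> 3 = 0b111000110101 = 3637

3637


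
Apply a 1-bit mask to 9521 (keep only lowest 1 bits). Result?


9521 & 1 = 1

1


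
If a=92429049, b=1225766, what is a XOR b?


92429049 ^ 1225766 = 93384415

93384415


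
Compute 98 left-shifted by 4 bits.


0b1100010 << 4 = 0b11000100000 = 1568

1568


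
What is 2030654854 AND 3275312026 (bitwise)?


0b1111001000010010101010110000110 & 0b11000011001110010100101110011010 = 0b1000001000010010100000110000010 = 1091125634

1091125634


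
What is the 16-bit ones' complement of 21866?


21866 ^ 65535 = 43669

43669


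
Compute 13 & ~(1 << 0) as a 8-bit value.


13 & ~(1 << 0) = 12

12


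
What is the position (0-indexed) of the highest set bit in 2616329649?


0b10011011111100100000010110110001. Highest set bit at position 31

31


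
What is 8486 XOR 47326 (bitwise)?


0b10000100100110 ^ 0b1011100011011110 = 0b1001100111111000 = 39416

39416


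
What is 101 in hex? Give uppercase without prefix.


101 = 65 hex

65


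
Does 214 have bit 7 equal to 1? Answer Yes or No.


0b11010110, bit 7 = 1. Yes

Yes


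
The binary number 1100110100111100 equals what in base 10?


1100110100111100 in decimal = 52540

52540


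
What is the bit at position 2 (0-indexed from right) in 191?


0b10111111, position 2 = 1

1


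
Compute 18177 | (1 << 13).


18177 | (1 << 13) = 18177 | 8192 = 26369

26369


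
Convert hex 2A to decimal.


2A hex = 42 decimal

42


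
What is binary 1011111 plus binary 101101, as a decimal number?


1011111 + 101101 = 10001100 = 140

140


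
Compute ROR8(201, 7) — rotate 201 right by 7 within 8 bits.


Rotate 0b11001001 right by 7 (8-bit) = 0b10010011 = 147

147


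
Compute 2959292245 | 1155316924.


0b10110000011000110011011101010101 | 0b1000100110111001011110010111100 = 0b11110100111111111011111111111101 = 4110401533

4110401533


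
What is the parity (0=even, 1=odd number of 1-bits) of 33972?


0b1000010010110100 has 6 ones => parity 0

0


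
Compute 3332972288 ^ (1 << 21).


3332972288 ^ (1 << 21) = 3332972288 ^ 2097152 = 3330875136

3330875136


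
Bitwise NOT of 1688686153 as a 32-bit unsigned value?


~0b1100100101001110100111001001001 = 0b10011011010110001011000110110110 = 2606281142 (32-bit unsigned)

2606281142


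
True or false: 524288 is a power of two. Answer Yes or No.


0b10000000000000000000. Only one bit set => Yes

Yes


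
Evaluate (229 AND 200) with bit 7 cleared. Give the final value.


Step 1: 229 & 200 = 192
Step 2: 192 & ~(1 << 7) = 64

64


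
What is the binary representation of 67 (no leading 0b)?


67 = 1000011 in binary

1000011


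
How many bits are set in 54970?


0b1101011010111010 has 10 set bits

10


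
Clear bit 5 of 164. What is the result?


164 & ~(1 << 5) = 132

132


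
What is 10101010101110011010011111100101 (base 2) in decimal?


10101010101110011010011111100101 in decimal = 2864293861

2864293861


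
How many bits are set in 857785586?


0b110011001000001100010011110010 has 13 set bits

13


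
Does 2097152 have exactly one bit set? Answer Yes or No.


0b1000000000000000000000. Only one bit set => Yes

Yes


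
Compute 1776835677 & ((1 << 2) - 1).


1776835677 & 3 = 1

1


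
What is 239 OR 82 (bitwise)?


0b11101111 | 0b1010010 = 0b11111111 = 255

255


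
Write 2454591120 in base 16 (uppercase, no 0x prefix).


2454591120 = 924E1690 hex

924E1690


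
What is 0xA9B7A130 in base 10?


A9B7A130 hex = 2847383856 decimal

2847383856


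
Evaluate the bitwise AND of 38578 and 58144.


0b1001011010110010 & 0b1110001100100000 = 0b1000001000100000 = 33312

33312


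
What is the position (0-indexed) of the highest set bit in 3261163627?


0b11000010011000010110100001101011. Highest set bit at position 31

31


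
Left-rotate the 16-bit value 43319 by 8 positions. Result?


Rotate 0b1010100100110111 left by 8 (16-bit) = 0b11011110101001 = 14249

14249


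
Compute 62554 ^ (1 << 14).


62554 ^ (1 << 14) = 62554 ^ 16384 = 46170

46170


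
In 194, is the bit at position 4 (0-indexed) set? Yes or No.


0b11000010, bit 4 = 0. No

No


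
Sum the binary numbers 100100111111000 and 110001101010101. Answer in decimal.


100100111111000 + 110001101010101 = 1010110101001101 = 44365

44365


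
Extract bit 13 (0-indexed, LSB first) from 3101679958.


0b10111000110111111110000101010110, position 13 = 1

1


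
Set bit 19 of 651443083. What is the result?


651443083 | (1 << 19) = 651443083 | 524288 = 651967371

651967371


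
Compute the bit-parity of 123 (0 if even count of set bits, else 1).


0b1111011 has 6 ones => parity 0

0


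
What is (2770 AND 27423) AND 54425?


Step 1: 2770 & 27423 = 2578
Step 2: 2578 & 54425 = 16

16


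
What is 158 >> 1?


0b10011110 >> 1 = 0b1001111 = 79

79


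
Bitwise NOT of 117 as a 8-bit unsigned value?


~0b1110101 = 0b10001010 = 138 (8-bit unsigned)

138


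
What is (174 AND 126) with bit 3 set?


Step 1: 174 & 126 = 46
Step 2: 46 | (1 << 3) = 46 | 8 = 46

46


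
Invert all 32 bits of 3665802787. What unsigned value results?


3665802787 ^ 4294967295 = 629164508

629164508


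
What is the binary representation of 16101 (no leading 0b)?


16101 = 11111011100101 in binary

11111011100101


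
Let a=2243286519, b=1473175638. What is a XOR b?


2243286519 ^ 1473175638 = 3531290017

3531290017


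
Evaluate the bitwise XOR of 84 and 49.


0b1010100 ^ 0b110001 = 0b1100101 = 101

101


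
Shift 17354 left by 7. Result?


0b100001111001010 << 7 = 0b1000011110010100000000 = 2221312

2221312


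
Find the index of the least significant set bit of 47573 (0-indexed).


0b1011100111010101. Lowest set bit at position 0

0


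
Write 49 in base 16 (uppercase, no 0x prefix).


49 = 31 hex

31


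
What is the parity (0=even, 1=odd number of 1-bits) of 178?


0b10110010 has 4 ones => parity 0

0


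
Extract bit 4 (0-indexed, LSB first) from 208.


0b11010000, position 4 = 1

1


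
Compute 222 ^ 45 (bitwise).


0b11011110 ^ 0b101101 = 0b11110011 = 243

243


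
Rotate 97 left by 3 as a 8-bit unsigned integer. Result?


Rotate 0b1100001 left by 3 (8-bit) = 0b1011 = 11

11


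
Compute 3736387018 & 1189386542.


0b11011110101101001011110111001010 & 0b1000110111001001001100100101110 = 0b1000110101001001001100100001010 = 1185192202

1185192202


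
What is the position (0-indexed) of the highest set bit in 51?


0b110011. Highest set bit at position 5

5


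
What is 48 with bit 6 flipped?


48 ^ (1 << 6) = 48 ^ 64 = 112

112


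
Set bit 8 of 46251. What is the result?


46251 | (1 << 8) = 46251 | 256 = 46507

46507


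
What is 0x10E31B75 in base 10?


10E31B75 hex = 283319157 decimal

283319157


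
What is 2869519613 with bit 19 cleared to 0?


2869519613 & ~(1 << 19) = 2868995325

2868995325


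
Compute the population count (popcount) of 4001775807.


0b11101110100001100100000010111111 has 17 set bits

17


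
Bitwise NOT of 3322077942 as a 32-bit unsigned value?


~0b11000110000000101110001011110110 = 0b111001111111010001110100001001 = 972889353 (32-bit unsigned)

972889353


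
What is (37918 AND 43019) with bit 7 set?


Step 1: 37918 & 43019 = 32778
Step 2: 32778 | (1 << 7) = 32778 | 128 = 32906

32906


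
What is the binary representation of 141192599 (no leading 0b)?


141192599 = 1000011010100110110110010111 in binary

1000011010100110110110010111


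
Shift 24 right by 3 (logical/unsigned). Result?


0b11000 >> 3 = 0b11 = 3

3


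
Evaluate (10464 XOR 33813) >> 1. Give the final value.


Step 1: 10464 ^ 33813 = 44277
Step 2: 44277 >> 1 = 22138

22138


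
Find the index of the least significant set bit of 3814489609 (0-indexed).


0b11100011010111000111111000001001. Lowest set bit at position 0

0


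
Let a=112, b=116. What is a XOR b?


112 ^ 116 = 4

4


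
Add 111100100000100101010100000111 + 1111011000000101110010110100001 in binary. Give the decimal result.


111100100000100101010100000111 + 1111011000000101110010110100001 = 10110111100001010011101010101000 = 3078961832

3078961832


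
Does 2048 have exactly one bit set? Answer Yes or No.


0b100000000000. Only one bit set => Yes

Yes


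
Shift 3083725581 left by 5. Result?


0b10110111110011011110101100001101 << 5 = 0b1011011111001101111010110000110100000 = 98679218592

98679218592


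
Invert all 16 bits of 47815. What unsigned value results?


47815 ^ 65535 = 17720

17720


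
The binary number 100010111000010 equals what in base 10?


100010111000010 in decimal = 17858

17858


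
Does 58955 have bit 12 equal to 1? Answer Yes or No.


0b1110011001001011, bit 12 = 0. No

No


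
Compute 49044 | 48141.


0b1011111110010100 | 0b1011110000001101 = 0b1011111110011101 = 49053

49053


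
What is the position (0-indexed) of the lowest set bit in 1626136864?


0b1100000111011001110000100100000. Lowest set bit at position 5

5


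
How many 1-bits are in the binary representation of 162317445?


0b1001101011001100010010000101 has 12 set bits

12


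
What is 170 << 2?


0b10101010 << 2 = 0b1010101000 = 680

680


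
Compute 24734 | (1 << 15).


24734 | (1 << 15) = 24734 | 32768 = 57502

57502


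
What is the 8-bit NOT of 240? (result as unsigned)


~0b11110000 = 0b1111 = 15 (8-bit unsigned)

15


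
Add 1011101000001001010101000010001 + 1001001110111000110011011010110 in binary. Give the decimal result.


1011101000001001010101000010001 + 1001001110111000110011011010110 = 10100110111000010001000011100111 = 2799767783

2799767783


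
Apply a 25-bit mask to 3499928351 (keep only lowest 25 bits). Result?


3499928351 & 33554431 = 10267423

10267423


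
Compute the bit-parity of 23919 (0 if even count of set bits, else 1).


0b101110101101111 has 11 ones => parity 1

1


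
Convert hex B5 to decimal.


B5 hex = 181 decimal

181


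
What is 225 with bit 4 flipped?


225 ^ (1 << 4) = 225 ^ 16 = 241

241


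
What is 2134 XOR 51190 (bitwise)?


0b100001010110 ^ 0b1100011111110110 = 0b1100111110100000 = 53152

53152


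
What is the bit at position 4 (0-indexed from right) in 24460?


0b101111110001100, position 4 = 0

0


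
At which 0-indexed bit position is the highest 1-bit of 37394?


0b1001001000010010. Highest set bit at position 15

15


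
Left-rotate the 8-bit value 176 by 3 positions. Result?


Rotate 0b10110000 left by 3 (8-bit) = 0b10000101 = 133

133


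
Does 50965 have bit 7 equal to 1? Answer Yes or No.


0b1100011100010101, bit 7 = 0. No

No


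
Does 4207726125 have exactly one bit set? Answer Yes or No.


0b11111010110011001100111000101101. Multiple bits set => No

No


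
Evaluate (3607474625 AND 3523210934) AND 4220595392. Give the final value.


Step 1: 3607474625 & 3523210934 = 3506806912
Step 2: 3506806912 & 4220595392 = 3506512000

3506512000


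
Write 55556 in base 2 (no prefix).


55556 = 1101100100000100 in binary

1101100100000100


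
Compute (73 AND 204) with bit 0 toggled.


Step 1: 73 & 204 = 72
Step 2: 72 ^ (1 << 0) = 72 ^ 1 = 73

73


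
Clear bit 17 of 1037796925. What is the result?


1037796925 & ~(1 << 17) = 1037665853

1037665853


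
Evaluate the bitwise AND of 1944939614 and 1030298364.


0b1110011111011010110110001011110 & 0b111101011010010001101011111100 = 0b110001011010010000100001011100 = 828967004

828967004


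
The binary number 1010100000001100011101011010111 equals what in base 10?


1010100000001100011101011010111 in decimal = 1409694423

1409694423


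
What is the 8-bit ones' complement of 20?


20 ^ 255 = 235

235


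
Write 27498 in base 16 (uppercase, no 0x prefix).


27498 = 6B6A hex

6B6A


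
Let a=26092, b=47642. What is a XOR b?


26092 ^ 47642 = 57334

57334


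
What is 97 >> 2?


0b1100001 >> 2 = 0b11000 = 24

24


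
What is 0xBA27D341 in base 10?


BA27D341 hex = 3123172161 decimal

3123172161


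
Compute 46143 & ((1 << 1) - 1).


46143 & 1 = 1

1


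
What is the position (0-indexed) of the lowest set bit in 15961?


0b11111001011001. Lowest set bit at position 0

0


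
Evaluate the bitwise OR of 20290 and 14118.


0b100111101000010 | 0b11011100100110 = 0b111111101100110 = 32614

32614


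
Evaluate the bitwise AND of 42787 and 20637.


0b1010011100100011 & 0b101000010011101 = 0b1 = 1

1


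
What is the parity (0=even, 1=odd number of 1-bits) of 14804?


0b11100111010100 has 8 ones => parity 0

0


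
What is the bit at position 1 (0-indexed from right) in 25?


0b11001, position 1 = 0

0


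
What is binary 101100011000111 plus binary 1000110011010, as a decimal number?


101100011000111 + 1000110011010 = 110101001100001 = 27233

27233


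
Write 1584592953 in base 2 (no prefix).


1584592953 = 1011110011100101111100000111001 in binary

1011110011100101111100000111001


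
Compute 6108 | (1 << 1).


6108 | (1 << 1) = 6108 | 2 = 6110

6110


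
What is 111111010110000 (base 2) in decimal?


111111010110000 in decimal = 32432

32432


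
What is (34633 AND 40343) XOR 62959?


Step 1: 34633 & 40343 = 34049
Step 2: 34049 ^ 62959 = 28910

28910


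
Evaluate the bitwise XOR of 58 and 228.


0b111010 ^ 0b11100100 = 0b11011110 = 222

222


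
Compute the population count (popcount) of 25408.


0b110001101000000 has 5 set bits

5


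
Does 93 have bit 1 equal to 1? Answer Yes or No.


0b1011101, bit 1 = 0. No

No


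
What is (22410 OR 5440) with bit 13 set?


Step 1: 22410 | 5440 = 22474
Step 2: 22474 | (1 << 13) = 22474 | 8192 = 30666

30666


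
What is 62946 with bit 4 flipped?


62946 ^ (1 << 4) = 62946 ^ 16 = 62962

62962


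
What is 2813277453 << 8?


0b10100111101011110011010100001101 << 8 = 0b1010011110101111001101010000110100000000 = 720199027968

720199027968


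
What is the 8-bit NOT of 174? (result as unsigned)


~0b10101110 = 0b1010001 = 81 (8-bit unsigned)

81


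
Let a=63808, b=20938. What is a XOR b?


63808 ^ 20938 = 43146

43146


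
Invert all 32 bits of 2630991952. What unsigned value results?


2630991952 ^ 4294967295 = 1663975343

1663975343


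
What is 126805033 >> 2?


0b111100011101110010000101001 >> 2 = 0b1111000111011100100001010 = 31701258

31701258


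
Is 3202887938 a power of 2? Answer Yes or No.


0b10111110111010000011000100000010. Multiple bits set => No

No


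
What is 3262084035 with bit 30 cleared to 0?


3262084035 & ~(1 << 30) = 2188342211

2188342211


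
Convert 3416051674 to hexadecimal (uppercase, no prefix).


3416051674 = CB9CCFDA hex

CB9CCFDA


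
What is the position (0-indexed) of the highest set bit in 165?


0b10100101. Highest set bit at position 7

7


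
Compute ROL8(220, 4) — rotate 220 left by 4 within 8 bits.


Rotate 0b11011100 left by 4 (8-bit) = 0b11001101 = 205

205


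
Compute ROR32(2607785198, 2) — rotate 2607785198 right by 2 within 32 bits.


Rotate 0b10011011011011111010010011101110 right by 2 (32-bit) = 0b10100110110110111110100100111011 = 2799429947

2799429947


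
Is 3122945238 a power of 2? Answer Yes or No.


0b10111010001001000101110011010110. Multiple bits set => No

No


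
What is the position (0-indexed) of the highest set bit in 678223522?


0b101000011011001101111010100010. Highest set bit at position 29

29


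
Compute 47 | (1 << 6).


47 | (1 << 6) = 47 | 64 = 111

111


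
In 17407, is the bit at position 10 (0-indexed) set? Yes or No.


0b100001111111111, bit 10 = 0. No

No


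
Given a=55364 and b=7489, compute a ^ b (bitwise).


55364 ^ 7489 = 50437

50437


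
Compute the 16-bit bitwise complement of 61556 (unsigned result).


~0b1111000001110100 = 0b111110001011 = 3979 (16-bit unsigned)

3979


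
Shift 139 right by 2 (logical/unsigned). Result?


0b10001011 >> 2 = 0b100010 = 34

34


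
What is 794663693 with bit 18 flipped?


794663693 ^ (1 << 18) = 794663693 ^ 262144 = 794401549

794401549


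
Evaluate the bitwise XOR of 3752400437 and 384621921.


0b11011111101010010001011000110101 ^ 0b10110111011001101110101100001 = 0b11001001010001011100101101010100 = 3376794452

3376794452


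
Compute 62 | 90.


0b111110 | 0b1011010 = 0b1111110 = 126

126


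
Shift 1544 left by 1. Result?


0b11000001000 << 1 = 0b110000010000 = 3088

3088


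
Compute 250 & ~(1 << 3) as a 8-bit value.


250 & ~(1 << 3) = 242

242


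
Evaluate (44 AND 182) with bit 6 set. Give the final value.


Step 1: 44 & 182 = 36
Step 2: 36 | (1 << 6) = 36 | 64 = 100

100


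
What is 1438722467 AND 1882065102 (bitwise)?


0b1010101110000010010100110100011 & 0b1110000001011100000100011001110 = 0b1010000000000000000100010000010 = 1342179458

1342179458


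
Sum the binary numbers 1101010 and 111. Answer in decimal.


1101010 + 111 = 1110001 = 113

113


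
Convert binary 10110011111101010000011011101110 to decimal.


10110011111101010000011011101110 in decimal = 3019179758

3019179758


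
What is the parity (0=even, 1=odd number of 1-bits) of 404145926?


0b11000000101101100011100000110 has 12 ones => parity 0

0


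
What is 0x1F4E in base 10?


1F4E hex = 8014 decimal

8014


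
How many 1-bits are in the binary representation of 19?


0b10011 has 3 set bits

3


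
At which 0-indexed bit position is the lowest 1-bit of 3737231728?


0b11011110110000011010000101110000. Lowest set bit at position 4

4


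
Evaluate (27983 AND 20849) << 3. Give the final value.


Step 1: 27983 & 20849 = 16705
Step 2: 16705 << 3 = 133640

133640


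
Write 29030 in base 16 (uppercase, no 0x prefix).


29030 = 7166 hex

7166


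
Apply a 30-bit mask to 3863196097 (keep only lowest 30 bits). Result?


3863196097 & 1073741823 = 641970625

641970625


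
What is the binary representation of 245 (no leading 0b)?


245 = 11110101 in binary

11110101


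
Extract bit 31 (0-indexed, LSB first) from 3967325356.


0b11101100011110001001010010101100, position 31 = 1

1


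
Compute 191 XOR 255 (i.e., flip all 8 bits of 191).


191 ^ 255 = 64

64


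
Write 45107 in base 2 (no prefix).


45107 = 1011000000110011 in binary

1011000000110011


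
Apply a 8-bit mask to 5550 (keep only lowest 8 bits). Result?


5550 & 255 = 174

174


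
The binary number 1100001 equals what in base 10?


1100001 in decimal = 97

97


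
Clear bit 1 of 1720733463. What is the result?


1720733463 & ~(1 << 1) = 1720733461

1720733461


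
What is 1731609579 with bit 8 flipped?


1731609579 ^ (1 << 8) = 1731609579 ^ 256 = 1731609323

1731609323


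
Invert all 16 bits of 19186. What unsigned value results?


19186 ^ 65535 = 46349

46349


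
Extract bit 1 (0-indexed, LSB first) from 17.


0b10001, position 1 = 0

0


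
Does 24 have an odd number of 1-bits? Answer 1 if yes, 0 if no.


0b11000 has 2 ones => parity 0

0


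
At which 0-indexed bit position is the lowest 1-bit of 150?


0b10010110. Lowest set bit at position 1

1


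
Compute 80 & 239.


0b1010000 & 0b11101111 = 0b1000000 = 64

64


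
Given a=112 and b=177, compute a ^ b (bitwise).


112 ^ 177 = 193

193


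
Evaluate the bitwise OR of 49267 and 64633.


0b1100000001110011 | 0b1111110001111001 = 0b1111110001111011 = 64635

64635


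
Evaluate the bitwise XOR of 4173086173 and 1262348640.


0b11111000101111000011110111011101 ^ 0b1001011001111011110100101100000 = 0b10110011100000011101010010111101 = 3011630269

3011630269


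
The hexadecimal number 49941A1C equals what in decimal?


49941A1C hex = 1234442780 decimal

1234442780


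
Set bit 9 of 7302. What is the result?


7302 | (1 << 9) = 7302 | 512 = 7814

7814


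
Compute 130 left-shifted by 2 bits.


0b10000010 << 2 = 0b1000001000 = 520

520


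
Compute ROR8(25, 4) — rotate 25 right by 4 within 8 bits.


Rotate 0b11001 right by 4 (8-bit) = 0b10010001 = 145

145


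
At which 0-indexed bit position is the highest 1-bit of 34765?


0b1000011111001101. Highest set bit at position 15

15


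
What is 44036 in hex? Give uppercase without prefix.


44036 = AC04 hex

AC04


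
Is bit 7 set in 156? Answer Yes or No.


0b10011100, bit 7 = 1. Yes

Yes


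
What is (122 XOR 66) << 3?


Step 1: 122 ^ 66 = 56
Step 2: 56 << 3 = 448

448


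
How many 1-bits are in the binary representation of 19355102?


0b1001001110101010111011110 has 15 set bits

15


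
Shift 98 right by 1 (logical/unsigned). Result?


0b1100010 >> 1 = 0b110001 = 49

49


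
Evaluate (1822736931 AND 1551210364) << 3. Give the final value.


Step 1: 1822736931 & 1551210364 = 1277461024
Step 2: 1277461024 << 3 = 10219688192

10219688192


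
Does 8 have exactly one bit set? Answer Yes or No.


0b1000. Only one bit set => Yes

Yes


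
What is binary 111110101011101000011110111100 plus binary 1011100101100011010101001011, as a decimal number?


111110101011101000011110111100 + 1011100101100011010101001011 = 1001010010001001011110100000111 = 1246018823

1246018823


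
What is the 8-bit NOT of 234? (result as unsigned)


~0b11101010 = 0b10101 = 21 (8-bit unsigned)

21


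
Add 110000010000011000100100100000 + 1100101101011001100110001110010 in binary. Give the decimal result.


110000010000011000100100100000 + 1100101101011001100110001110010 = 10010101111011100101010110010010 = 2515424658

2515424658


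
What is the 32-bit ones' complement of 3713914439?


3713914439 ^ 4294967295 = 581052856

581052856


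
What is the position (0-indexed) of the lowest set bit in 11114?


0b10101101101010. Lowest set bit at position 1

1


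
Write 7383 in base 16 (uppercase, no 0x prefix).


7383 = 1CD7 hex

1CD7


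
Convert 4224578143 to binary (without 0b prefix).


4224578143 = 11111011110011011111001001011111 in binary

11111011110011011111001001011111


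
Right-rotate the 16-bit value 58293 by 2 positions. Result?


Rotate 0b1110001110110101 right by 2 (16-bit) = 0b111100011101101 = 30957

30957


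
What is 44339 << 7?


0b1010110100110011 << 7 = 0b10101101001100110000000 = 5675392

5675392


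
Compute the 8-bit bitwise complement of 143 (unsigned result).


~0b10001111 = 0b1110000 = 112 (8-bit unsigned)

112


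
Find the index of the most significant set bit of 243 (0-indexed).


0b11110011. Highest set bit at position 7

7


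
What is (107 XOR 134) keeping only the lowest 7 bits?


Step 1: 107 ^ 134 = 237
Step 2: 237 & 127 = 109

109


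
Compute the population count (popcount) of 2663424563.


0b10011110110000001010001000110011 has 14 set bits

14


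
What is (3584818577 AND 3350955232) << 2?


Step 1: 3584818577 & 3350955232 = 3316352128
Step 2: 3316352128 << 2 = 13265408512

13265408512


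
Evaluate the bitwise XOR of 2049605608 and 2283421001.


0b1111010001010100111111111101000 ^ 0b10001000000110100011110101001001 = 0b11110010001100000100001010100001 = 4063249057

4063249057


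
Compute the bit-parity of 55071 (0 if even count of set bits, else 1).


0b1101011100011111 has 11 ones => parity 1

1


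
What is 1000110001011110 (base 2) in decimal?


1000110001011110 in decimal = 35934

35934


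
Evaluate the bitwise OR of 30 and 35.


0b11110 | 0b100011 = 0b111111 = 63

63


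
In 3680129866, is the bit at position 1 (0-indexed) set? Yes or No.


0b11011011010110100101001101001010, bit 1 = 1. Yes

Yes


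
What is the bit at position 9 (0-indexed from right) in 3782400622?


0b11100001011100101101101001101110, position 9 = 1

1


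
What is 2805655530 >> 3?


0b10100111001110101110011111101010 >> 3 = 0b10100111001110101110011111101 = 350706941

350706941


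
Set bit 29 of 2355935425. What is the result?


2355935425 | (1 << 29) = 2355935425 | 536870912 = 2892806337

2892806337


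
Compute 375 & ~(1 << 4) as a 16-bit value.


375 & ~(1 << 4) = 359

359


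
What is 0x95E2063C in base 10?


95E2063C hex = 2514617916 decimal

2514617916


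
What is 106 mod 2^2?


106 & 3 = 2

2


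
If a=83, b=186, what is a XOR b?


83 ^ 186 = 233

233


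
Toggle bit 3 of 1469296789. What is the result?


1469296789 ^ (1 << 3) = 1469296789 ^ 8 = 1469296797

1469296797


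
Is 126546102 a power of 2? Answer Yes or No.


0b111100010101111000010110110. Multiple bits set => No

No


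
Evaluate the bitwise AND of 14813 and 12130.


0b11100111011101 & 0b10111101100010 = 0b10100101000000 = 10560

10560


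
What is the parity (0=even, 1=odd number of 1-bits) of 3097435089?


0b10111000100111110001101111010001 has 18 ones => parity 0

0


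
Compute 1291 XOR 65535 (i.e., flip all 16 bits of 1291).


1291 ^ 65535 = 64244

64244
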